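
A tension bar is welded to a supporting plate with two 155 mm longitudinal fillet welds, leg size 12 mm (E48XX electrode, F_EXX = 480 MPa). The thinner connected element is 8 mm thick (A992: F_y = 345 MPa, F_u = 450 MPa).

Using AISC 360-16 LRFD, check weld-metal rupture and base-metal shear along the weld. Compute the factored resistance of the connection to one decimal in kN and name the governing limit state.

Weld metal: throat = 0.707×12 = 8.484 mm, L = 2×155 = 310 mm. φR_n = 0.75 × 0.6 × 480 × 8.484 × 310 = 568.1 kN.
Base metal shear (8 mm plate): yield φR_n = 1.0×0.6×345×8×310 = 513.4 kN; rupture φR_n = 0.75×0.6×450×8×310 = 502.2 kN; take 502.2 kN (rupture).
Governing: min(568.1, 502.2) = 502.2 kN → base-metal shear.

502.2 kN (base-metal shear governs)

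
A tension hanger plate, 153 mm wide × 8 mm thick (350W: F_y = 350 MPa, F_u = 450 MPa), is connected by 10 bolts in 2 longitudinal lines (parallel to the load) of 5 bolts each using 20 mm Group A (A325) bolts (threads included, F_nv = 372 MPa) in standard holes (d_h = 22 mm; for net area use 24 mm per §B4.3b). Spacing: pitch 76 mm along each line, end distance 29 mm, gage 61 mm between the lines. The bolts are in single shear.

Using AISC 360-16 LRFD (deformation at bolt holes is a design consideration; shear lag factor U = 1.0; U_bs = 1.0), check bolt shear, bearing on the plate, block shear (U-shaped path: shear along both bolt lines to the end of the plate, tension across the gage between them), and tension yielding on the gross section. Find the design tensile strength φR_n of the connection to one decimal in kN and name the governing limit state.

Bolt shear: A_b = π(20)²/4 = 314.16 mm². φR_n = 0.75 × 372 × 314.16 × 10 × 1 = 876.5 kN.
Bearing (8 mm plate, F_u = 450 MPa): end bolts L_c = 29 − 22/2 = 18, R_n = min(1.2×18×8×450, 2.4×20×8×450) = 77.76 kN/bolt; interior L_c = 76 − 22 = 54, R_n = 172.8 kN/bolt. φR_n = 0.75 × (2×77.76 + 8×172.8) = 1153.4 kN.
Block shear: shear path 2×[29+4×76] = 2×333 mm, A_gv = 5328, A_nv = 2×(333 − 4.5×24)×8 = 3600 mm²; tension across gage: (61 − 1×24)×8 = 296 mm². R_n = min(0.6×450×3600, 0.6×350×5328) + 1.0×450×296 = min(972, 1118.9) + 133.2 = 1105.2 kN. φR_n = 0.75 × 1105.2 = 828.9 kN.
Tension yield (gross): A_g = 153×8 = 1224 mm². φR_n = 0.90 × 350 × 1224 = 385.6 kN.
Governing: min(876.5, 1153.4, 828.9, 385.6) = 385.6 kN → gross-section yield.

385.6 kN (gross-section yield governs)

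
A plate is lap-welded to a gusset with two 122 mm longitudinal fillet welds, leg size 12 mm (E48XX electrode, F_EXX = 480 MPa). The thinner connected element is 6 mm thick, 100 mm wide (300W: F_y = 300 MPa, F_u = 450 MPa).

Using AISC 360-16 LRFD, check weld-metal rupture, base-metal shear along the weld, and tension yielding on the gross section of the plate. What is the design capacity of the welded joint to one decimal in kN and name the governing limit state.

162.0 kN (gross-section yield governs)

Weld metal: throat = 0.707×12 = 8.484 mm, L = 2×122 = 244 mm. φR_n = 0.75 × 0.6 × 480 × 8.484 × 244 = 447.1 kN.
Base metal shear (6 mm plate): yield φR_n = 1.0×0.6×300×6×244 = 263.5 kN; rupture φR_n = 0.75×0.6×450×6×244 = 296.5 kN; take 263.5 kN (yield).
Tension yield (gross): A_g = 100×6 = 600 mm². φR_n = 0.90 × 300 × 600 = 162.0 kN.
Governing: min(447.1, 263.5, 162.0) = 162.0 kN → gross-section yield.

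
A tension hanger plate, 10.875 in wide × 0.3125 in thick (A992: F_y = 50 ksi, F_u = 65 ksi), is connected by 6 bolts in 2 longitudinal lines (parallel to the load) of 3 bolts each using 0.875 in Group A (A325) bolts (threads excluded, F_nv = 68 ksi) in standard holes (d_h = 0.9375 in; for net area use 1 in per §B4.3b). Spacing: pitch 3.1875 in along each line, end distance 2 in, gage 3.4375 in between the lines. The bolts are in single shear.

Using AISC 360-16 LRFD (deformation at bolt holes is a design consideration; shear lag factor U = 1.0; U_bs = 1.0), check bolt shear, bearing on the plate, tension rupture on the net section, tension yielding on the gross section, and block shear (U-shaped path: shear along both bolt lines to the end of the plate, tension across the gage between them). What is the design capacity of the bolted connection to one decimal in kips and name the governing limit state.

Bolt shear: A_b = π(0.875)²/4 = 0.60132 in². φR_n = 0.75 × 68 × 0.60132 × 6 × 1 = 184.0 kips.
Bearing (0.3125 in plate, F_u = 65 ksi): end bolts L_c = 2 − 0.9375/2 = 1.53125, R_n = min(1.2×1.53125×0.3125×65, 2.4×0.875×0.3125×65) = 37.324 kips/bolt; interior L_c = 3.1875 − 0.9375 = 2.25, R_n = 42.656 kips/bolt. φR_n = 0.75 × (2×37.324 + 4×42.656) = 184.0 kips.
Tension rupture (net): A_n = (10.875 − 2×1)×0.3125 = 2.7734 in² (U = 1.0, A_e = A_n). φR_n = 0.75 × 65 × 2.7734 = 135.2 kips.
Tension yield (gross): A_g = 10.875×0.3125 = 3.3984 in². φR_n = 0.90 × 50 × 3.3984 = 152.9 kips.
Block shear: shear path 2×[2+2×3.1875] = 2×8.375 in, A_gv = 5.2344, A_nv = 2×(8.375 − 2.5×1)×0.3125 = 3.6719 in²; tension across gage: (3.4375 − 1×1)×0.3125 = 0.76172 in². R_n = min(0.6×65×3.6719, 0.6×50×5.2344) + 1.0×65×0.76172 = min(143.2, 157.03) + 49.512 = 192.71 kips. φR_n = 0.75 × 192.71 = 144.5 kips.
Governing: min(184.0, 184.0, 135.2, 152.9, 144.5) = 135.2 kips → net-section rupture.

135.2 kips (net-section rupture governs)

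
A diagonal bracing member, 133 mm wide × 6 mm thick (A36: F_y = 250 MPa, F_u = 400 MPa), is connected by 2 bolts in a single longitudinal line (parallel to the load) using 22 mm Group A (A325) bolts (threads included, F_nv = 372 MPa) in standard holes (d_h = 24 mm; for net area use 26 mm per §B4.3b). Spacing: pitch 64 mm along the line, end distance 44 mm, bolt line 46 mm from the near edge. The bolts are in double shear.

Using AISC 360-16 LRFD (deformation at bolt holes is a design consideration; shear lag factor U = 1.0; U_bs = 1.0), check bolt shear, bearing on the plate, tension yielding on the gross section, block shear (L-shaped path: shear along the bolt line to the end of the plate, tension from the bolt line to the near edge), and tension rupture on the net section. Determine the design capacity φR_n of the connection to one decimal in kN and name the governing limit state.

Bolt shear: A_b = π(22)²/4 = 380.13 mm². φR_n = 0.75 × 372 × 380.13 × 2 × 2 = 424.2 kN.
Bearing (6 mm plate, F_u = 400 MPa): end bolts L_c = 44 − 24/2 = 32, R_n = min(1.2×32×6×400, 2.4×22×6×400) = 92.16 kN/bolt; interior L_c = 64 − 24 = 40, R_n = 115.2 kN/bolt. φR_n = 0.75 × (1×92.16 + 1×115.2) = 155.5 kN.
Tension yield (gross): A_g = 133×6 = 798 mm². φR_n = 0.90 × 250 × 798 = 179.6 kN.
Block shear: shear path 1×[44+1×64] = 1×108 mm, A_gv = 648, A_nv = 1×(108 − 1.5×26)×6 = 414 mm²; tension to near edge: (46 − 0.5×26)×6 = 198 mm². R_n = min(0.6×400×414, 0.6×250×648) + 1.0×400×198 = min(99.36, 97.2) + 79.2 = 176.4 kN. φR_n = 0.75 × 176.4 = 132.3 kN.
Tension rupture (net): A_n = (133 − 1×26)×6 = 642 mm² (U = 1.0, A_e = A_n). φR_n = 0.75 × 400 × 642 = 192.6 kN.
Governing: min(424.2, 155.5, 179.6, 132.3, 192.6) = 132.3 kN → block shear.

132.3 kN (block shear governs)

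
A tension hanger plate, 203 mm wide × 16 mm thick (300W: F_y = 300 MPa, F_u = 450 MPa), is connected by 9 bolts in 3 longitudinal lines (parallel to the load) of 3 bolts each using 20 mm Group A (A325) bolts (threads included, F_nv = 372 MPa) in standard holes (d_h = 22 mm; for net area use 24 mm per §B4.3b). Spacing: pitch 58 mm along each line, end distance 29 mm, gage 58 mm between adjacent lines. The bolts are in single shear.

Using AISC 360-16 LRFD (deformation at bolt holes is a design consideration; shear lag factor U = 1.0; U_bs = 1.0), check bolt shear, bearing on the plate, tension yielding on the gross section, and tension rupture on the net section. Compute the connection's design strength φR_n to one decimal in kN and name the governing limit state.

707.4 kN (net-section rupture governs)

Bolt shear: A_b = π(20)²/4 = 314.16 mm². φR_n = 0.75 × 372 × 314.16 × 9 × 1 = 788.9 kN.
Bearing (16 mm plate, F_u = 450 MPa): end bolts L_c = 29 − 22/2 = 18, R_n = min(1.2×18×16×450, 2.4×20×16×450) = 155.52 kN/bolt; interior L_c = 58 − 22 = 36, R_n = 311.04 kN/bolt. φR_n = 0.75 × (3×155.52 + 6×311.04) = 1749.6 kN.
Tension yield (gross): A_g = 203×16 = 3248 mm². φR_n = 0.90 × 300 × 3248 = 877.0 kN.
Tension rupture (net): A_n = (203 − 3×24)×16 = 2096 mm² (U = 1.0, A_e = A_n). φR_n = 0.75 × 450 × 2096 = 707.4 kN.
Governing: min(788.9, 1749.6, 877.0, 707.4) = 707.4 kN → net-section rupture.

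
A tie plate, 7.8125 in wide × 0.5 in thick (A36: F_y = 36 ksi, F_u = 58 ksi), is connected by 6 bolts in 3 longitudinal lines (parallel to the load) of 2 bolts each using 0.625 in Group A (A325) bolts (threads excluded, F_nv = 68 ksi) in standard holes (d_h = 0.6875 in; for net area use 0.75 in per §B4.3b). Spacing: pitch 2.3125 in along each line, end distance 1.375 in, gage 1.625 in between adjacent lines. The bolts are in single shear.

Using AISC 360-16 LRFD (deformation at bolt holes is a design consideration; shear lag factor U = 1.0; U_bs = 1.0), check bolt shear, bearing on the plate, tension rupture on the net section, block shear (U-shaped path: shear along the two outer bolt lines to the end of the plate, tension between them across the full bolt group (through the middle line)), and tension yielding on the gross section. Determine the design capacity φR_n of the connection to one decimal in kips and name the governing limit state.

Bolt shear: A_b = π(0.625)²/4 = 0.3068 in². φR_n = 0.75 × 68 × 0.3068 × 6 × 1 = 93.9 kips.
Bearing (0.5 in plate, F_u = 58 ksi): end bolts L_c = 1.375 − 0.6875/2 = 1.03125, R_n = min(1.2×1.03125×0.5×58, 2.4×0.625×0.5×58) = 35.888 kips/bolt; interior L_c = 2.3125 − 0.6875 = 1.625, R_n = 43.5 kips/bolt. φR_n = 0.75 × (3×35.888 + 3×43.5) = 178.6 kips.
Tension rupture (net): A_n = (7.8125 − 3×0.75)×0.5 = 2.7813 in² (U = 1.0, A_e = A_n). φR_n = 0.75 × 58 × 2.7813 = 121.0 kips.
Block shear: shear path 2×[1.375+1×2.3125] = 2×3.6875 in, A_gv = 3.6875, A_nv = 2×(3.6875 − 1.5×0.75)×0.5 = 2.5625 in²; tension across gage: (3.25 − 2×0.75)×0.5 = 0.875 in². R_n = min(0.6×58×2.5625, 0.6×36×3.6875) + 1.0×58×0.875 = min(89.175, 79.65) + 50.75 = 130.4 kips. φR_n = 0.75 × 130.4 = 97.8 kips.
Tension yield (gross): A_g = 7.8125×0.5 = 3.9063 in². φR_n = 0.90 × 36 × 3.9063 = 126.6 kips.
Governing: min(93.9, 178.6, 121.0, 97.8, 126.6) = 93.9 kips → bolt shear.

93.9 kips (bolt shear governs)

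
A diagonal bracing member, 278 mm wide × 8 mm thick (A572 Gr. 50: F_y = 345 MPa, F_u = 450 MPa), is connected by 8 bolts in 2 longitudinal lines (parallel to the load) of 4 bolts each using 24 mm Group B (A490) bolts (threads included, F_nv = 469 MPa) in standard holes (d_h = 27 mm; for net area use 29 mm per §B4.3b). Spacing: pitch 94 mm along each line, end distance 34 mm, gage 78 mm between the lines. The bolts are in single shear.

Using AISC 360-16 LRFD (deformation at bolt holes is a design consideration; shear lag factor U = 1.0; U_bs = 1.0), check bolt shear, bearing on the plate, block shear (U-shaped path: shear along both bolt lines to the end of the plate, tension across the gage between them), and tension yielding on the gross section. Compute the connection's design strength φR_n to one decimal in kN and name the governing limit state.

690.6 kN (gross-section yield governs)

Bolt shear: A_b = π(24)²/4 = 452.39 mm². φR_n = 0.75 × 469 × 452.39 × 8 × 1 = 1273.0 kN.
Bearing (8 mm plate, F_u = 450 MPa): end bolts L_c = 34 − 27/2 = 20.5, R_n = min(1.2×20.5×8×450, 2.4×24×8×450) = 88.56 kN/bolt; interior L_c = 94 − 27 = 67, R_n = 207.36 kN/bolt. φR_n = 0.75 × (2×88.56 + 6×207.36) = 1066.0 kN.
Block shear: shear path 2×[34+3×94] = 2×316 mm, A_gv = 5056, A_nv = 2×(316 − 3.5×29)×8 = 3432 mm²; tension across gage: (78 − 1×29)×8 = 392 mm². R_n = min(0.6×450×3432, 0.6×345×5056) + 1.0×450×392 = min(926.64, 1046.6) + 176.4 = 1103 kN. φR_n = 0.75 × 1103 = 827.3 kN.
Tension yield (gross): A_g = 278×8 = 2224 mm². φR_n = 0.90 × 345 × 2224 = 690.6 kN.
Governing: min(1273.0, 1066.0, 827.3, 690.6) = 690.6 kN → gross-section yield.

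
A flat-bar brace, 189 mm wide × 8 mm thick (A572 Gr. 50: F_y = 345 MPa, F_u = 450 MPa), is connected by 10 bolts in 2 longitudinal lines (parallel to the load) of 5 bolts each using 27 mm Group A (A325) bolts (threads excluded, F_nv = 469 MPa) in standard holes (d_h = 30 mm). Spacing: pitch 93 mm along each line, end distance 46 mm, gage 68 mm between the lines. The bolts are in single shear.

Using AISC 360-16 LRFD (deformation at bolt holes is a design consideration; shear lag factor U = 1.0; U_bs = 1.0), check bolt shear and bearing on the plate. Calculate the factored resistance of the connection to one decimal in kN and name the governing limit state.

Bolt shear: A_b = π(27)²/4 = 572.56 mm². φR_n = 0.75 × 469 × 572.56 × 10 × 1 = 2014.0 kN.
Bearing (8 mm plate, F_u = 450 MPa): end bolts L_c = 46 − 30/2 = 31, R_n = min(1.2×31×8×450, 2.4×27×8×450) = 133.92 kN/bolt; interior L_c = 93 − 30 = 63, R_n = 233.28 kN/bolt. φR_n = 0.75 × (2×133.92 + 8×233.28) = 1600.6 kN.
Governing: min(2014.0, 1600.6) = 1600.6 kN → bearing.

1600.6 kN (bearing governs)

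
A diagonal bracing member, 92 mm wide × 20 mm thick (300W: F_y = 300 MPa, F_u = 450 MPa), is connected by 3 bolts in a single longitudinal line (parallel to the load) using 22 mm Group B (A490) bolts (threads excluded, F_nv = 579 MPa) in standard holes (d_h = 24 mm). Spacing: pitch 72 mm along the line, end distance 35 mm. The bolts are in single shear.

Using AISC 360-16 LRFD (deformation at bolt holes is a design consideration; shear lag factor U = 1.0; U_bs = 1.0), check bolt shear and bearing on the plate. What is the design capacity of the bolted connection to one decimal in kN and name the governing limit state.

495.2 kN (bolt shear governs)

Bolt shear: A_b = π(22)²/4 = 380.13 mm². φR_n = 0.75 × 579 × 380.13 × 3 × 1 = 495.2 kN.
Bearing (20 mm plate, F_u = 450 MPa): end bolts L_c = 35 − 24/2 = 23, R_n = min(1.2×23×20×450, 2.4×22×20×450) = 248.4 kN/bolt; interior L_c = 72 − 24 = 48, R_n = 475.2 kN/bolt. φR_n = 0.75 × (1×248.4 + 2×475.2) = 899.1 kN.
Governing: min(495.2, 899.1) = 495.2 kN → bolt shear.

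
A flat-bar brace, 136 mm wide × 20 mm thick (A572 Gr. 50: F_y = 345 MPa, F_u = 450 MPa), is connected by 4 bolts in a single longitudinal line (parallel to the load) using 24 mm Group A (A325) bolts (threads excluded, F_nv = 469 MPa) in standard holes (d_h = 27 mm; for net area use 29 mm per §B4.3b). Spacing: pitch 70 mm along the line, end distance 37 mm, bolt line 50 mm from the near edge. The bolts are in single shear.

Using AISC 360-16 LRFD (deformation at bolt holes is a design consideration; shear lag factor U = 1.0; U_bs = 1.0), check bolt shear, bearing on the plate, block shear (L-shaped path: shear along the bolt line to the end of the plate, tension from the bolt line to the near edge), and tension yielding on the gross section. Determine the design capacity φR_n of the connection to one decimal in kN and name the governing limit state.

636.5 kN (bolt shear governs)

Bolt shear: A_b = π(24)²/4 = 452.39 mm². φR_n = 0.75 × 469 × 452.39 × 4 × 1 = 636.5 kN.
Bearing (20 mm plate, F_u = 450 MPa): end bolts L_c = 37 − 27/2 = 23.5, R_n = min(1.2×23.5×20×450, 2.4×24×20×450) = 253.8 kN/bolt; interior L_c = 70 − 27 = 43, R_n = 464.4 kN/bolt. φR_n = 0.75 × (1×253.8 + 3×464.4) = 1235.3 kN.
Block shear: shear path 1×[37+3×70] = 1×247 mm, A_gv = 4940, A_nv = 1×(247 − 3.5×29)×20 = 2910 mm²; tension to near edge: (50 − 0.5×29)×20 = 710 mm². R_n = min(0.6×450×2910, 0.6×345×4940) + 1.0×450×710 = min(785.7, 1022.6) + 319.5 = 1105.2 kN. φR_n = 0.75 × 1105.2 = 828.9 kN.
Tension yield (gross): A_g = 136×20 = 2720 mm². φR_n = 0.90 × 345 × 2720 = 844.6 kN.
Governing: min(636.5, 1235.3, 828.9, 844.6) = 636.5 kN → bolt shear.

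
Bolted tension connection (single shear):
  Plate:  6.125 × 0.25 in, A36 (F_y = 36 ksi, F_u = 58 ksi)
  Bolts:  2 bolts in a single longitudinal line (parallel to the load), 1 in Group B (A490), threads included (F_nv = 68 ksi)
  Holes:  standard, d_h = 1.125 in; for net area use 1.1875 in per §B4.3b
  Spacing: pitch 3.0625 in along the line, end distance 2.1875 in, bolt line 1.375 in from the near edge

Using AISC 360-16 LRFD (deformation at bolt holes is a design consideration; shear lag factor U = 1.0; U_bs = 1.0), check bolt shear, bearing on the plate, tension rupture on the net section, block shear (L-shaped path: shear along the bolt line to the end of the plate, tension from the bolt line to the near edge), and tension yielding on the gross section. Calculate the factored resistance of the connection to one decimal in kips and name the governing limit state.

29.8 kips (block shear governs)

Bolt shear: A_b = π(1)²/4 = 0.7854 in². φR_n = 0.75 × 68 × 0.7854 × 2 × 1 = 80.1 kips.
Bearing (0.25 in plate, F_u = 58 ksi): end bolts L_c = 2.1875 − 1.125/2 = 1.625, R_n = min(1.2×1.625×0.25×58, 2.4×1×0.25×58) = 28.275 kips/bolt; interior L_c = 3.0625 − 1.125 = 1.9375, R_n = 33.713 kips/bolt. φR_n = 0.75 × (1×28.275 + 1×33.713) = 46.5 kips.
Tension rupture (net): A_n = (6.125 − 1×1.1875)×0.25 = 1.2344 in² (U = 1.0, A_e = A_n). φR_n = 0.75 × 58 × 1.2344 = 53.7 kips.
Block shear: shear path 1×[2.1875+1×3.0625] = 1×5.25 in, A_gv = 1.3125, A_nv = 1×(5.25 − 1.5×1.1875)×0.25 = 0.86719 in²; tension to near edge: (1.375 − 0.5×1.1875)×0.25 = 0.19531 in². R_n = min(0.6×58×0.86719, 0.6×36×1.3125) + 1.0×58×0.19531 = min(30.178, 28.35) + 11.328 = 39.678 kips. φR_n = 0.75 × 39.678 = 29.8 kips.
Tension yield (gross): A_g = 6.125×0.25 = 1.5313 in². φR_n = 0.90 × 36 × 1.5313 = 49.6 kips.
Governing: min(80.1, 46.5, 53.7, 29.8, 49.6) = 29.8 kips → block shear.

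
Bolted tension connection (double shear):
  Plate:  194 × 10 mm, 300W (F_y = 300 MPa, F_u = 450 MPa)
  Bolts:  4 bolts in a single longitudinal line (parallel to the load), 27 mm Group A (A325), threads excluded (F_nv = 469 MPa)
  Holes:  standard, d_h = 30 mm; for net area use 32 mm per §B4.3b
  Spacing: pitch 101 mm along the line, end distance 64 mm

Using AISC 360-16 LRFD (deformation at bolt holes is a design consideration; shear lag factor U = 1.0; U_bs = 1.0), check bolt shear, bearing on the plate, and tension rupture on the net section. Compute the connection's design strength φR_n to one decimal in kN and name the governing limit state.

Bolt shear: A_b = π(27)²/4 = 572.56 mm². φR_n = 0.75 × 469 × 572.56 × 4 × 2 = 1611.2 kN.
Bearing (10 mm plate, F_u = 450 MPa): end bolts L_c = 64 − 30/2 = 49, R_n = min(1.2×49×10×450, 2.4×27×10×450) = 264.6 kN/bolt; interior L_c = 101 − 30 = 71, R_n = 291.6 kN/bolt. φR_n = 0.75 × (1×264.6 + 3×291.6) = 854.6 kN.
Tension rupture (net): A_n = (194 − 1×32)×10 = 1620 mm² (U = 1.0, A_e = A_n). φR_n = 0.75 × 450 × 1620 = 546.8 kN.
Governing: min(1611.2, 854.6, 546.8) = 546.8 kN → net-section rupture.

546.8 kN (net-section rupture governs)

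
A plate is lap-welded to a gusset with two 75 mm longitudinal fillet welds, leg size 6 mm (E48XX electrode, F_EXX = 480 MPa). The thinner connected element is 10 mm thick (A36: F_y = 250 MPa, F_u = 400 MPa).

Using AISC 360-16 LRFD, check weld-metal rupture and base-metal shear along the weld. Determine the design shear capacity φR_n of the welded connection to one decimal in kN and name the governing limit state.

Weld metal: throat = 0.707×6 = 4.242 mm, L = 2×75 = 150 mm. φR_n = 0.75 × 0.6 × 480 × 4.242 × 150 = 137.4 kN.
Base metal shear (10 mm plate): yield φR_n = 1.0×0.6×250×10×150 = 225.0 kN; rupture φR_n = 0.75×0.6×400×10×150 = 270.0 kN; take 225.0 kN (yield).
Governing: min(137.4, 225.0) = 137.4 kN → weld metal.

137.4 kN (weld metal governs)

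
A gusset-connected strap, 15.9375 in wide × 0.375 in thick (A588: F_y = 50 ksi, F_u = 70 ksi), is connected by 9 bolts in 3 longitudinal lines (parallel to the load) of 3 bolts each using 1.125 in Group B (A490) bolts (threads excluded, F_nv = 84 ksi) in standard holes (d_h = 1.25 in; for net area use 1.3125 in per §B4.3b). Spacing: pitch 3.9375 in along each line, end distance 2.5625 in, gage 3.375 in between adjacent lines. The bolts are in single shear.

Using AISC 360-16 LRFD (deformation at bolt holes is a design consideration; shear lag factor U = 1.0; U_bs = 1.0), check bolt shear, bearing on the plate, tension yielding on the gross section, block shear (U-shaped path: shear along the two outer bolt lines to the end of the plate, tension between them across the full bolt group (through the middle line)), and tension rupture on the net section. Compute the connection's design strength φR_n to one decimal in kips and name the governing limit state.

236.3 kips (net-section rupture governs)

Bolt shear: A_b = π(1.125)²/4 = 0.99402 in². φR_n = 0.75 × 84 × 0.99402 × 9 × 1 = 563.6 kips.
Bearing (0.375 in plate, F_u = 70 ksi): end bolts L_c = 2.5625 − 1.25/2 = 1.9375, R_n = min(1.2×1.9375×0.375×70, 2.4×1.125×0.375×70) = 61.031 kips/bolt; interior L_c = 3.9375 − 1.25 = 2.6875, R_n = 70.875 kips/bolt. φR_n = 0.75 × (3×61.031 + 6×70.875) = 456.3 kips.
Tension yield (gross): A_g = 15.9375×0.375 = 5.9766 in². φR_n = 0.90 × 50 × 5.9766 = 268.9 kips.
Block shear: shear path 2×[2.5625+2×3.9375] = 2×10.4375 in, A_gv = 7.8281, A_nv = 2×(10.4375 − 2.5×1.3125)×0.375 = 5.3672 in²; tension across gage: (6.75 − 2×1.3125)×0.375 = 1.5469 in². R_n = min(0.6×70×5.3672, 0.6×50×7.8281) + 1.0×70×1.5469 = min(225.42, 234.84) + 108.28 = 333.7 kips. φR_n = 0.75 × 333.7 = 250.3 kips.
Tension rupture (net): A_n = (15.9375 − 3×1.3125)×0.375 = 4.5 in² (U = 1.0, A_e = A_n). φR_n = 0.75 × 70 × 4.5 = 236.3 kips.
Governing: min(563.6, 456.3, 268.9, 250.3, 236.3) = 236.3 kips → net-section rupture.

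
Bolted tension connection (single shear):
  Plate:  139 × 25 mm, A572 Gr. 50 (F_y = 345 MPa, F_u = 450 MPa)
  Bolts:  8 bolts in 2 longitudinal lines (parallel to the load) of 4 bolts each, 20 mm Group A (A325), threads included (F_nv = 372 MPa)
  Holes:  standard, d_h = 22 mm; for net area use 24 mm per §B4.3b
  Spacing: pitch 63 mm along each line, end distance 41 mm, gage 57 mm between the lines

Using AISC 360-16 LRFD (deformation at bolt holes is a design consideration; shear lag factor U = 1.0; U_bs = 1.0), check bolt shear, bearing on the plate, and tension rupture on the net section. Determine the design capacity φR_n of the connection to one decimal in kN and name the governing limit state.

Bolt shear: A_b = π(20)²/4 = 314.16 mm². φR_n = 0.75 × 372 × 314.16 × 8 × 1 = 701.2 kN.
Bearing (25 mm plate, F_u = 450 MPa): end bolts L_c = 41 − 22/2 = 30, R_n = min(1.2×30×25×450, 2.4×20×25×450) = 405 kN/bolt; interior L_c = 63 − 22 = 41, R_n = 540 kN/bolt. φR_n = 0.75 × (2×405 + 6×540) = 3037.5 kN.
Tension rupture (net): A_n = (139 − 2×24)×25 = 2275 mm² (U = 1.0, A_e = A_n). φR_n = 0.75 × 450 × 2275 = 767.8 kN.
Governing: min(701.2, 3037.5, 767.8) = 701.2 kN → bolt shear.

701.2 kN (bolt shear governs)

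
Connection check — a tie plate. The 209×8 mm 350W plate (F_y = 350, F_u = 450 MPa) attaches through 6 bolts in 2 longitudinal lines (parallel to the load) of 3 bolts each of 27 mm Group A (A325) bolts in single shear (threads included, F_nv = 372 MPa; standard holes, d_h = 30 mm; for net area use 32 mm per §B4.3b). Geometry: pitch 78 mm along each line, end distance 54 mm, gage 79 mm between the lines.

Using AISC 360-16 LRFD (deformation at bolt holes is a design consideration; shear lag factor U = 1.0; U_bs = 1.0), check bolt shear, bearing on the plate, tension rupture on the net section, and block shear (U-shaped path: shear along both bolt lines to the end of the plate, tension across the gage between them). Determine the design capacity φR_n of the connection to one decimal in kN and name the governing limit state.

Bolt shear: A_b = π(27)²/4 = 572.56 mm². φR_n = 0.75 × 372 × 572.56 × 6 × 1 = 958.5 kN.
Bearing (8 mm plate, F_u = 450 MPa): end bolts L_c = 54 − 30/2 = 39, R_n = min(1.2×39×8×450, 2.4×27×8×450) = 168.48 kN/bolt; interior L_c = 78 − 30 = 48, R_n = 207.36 kN/bolt. φR_n = 0.75 × (2×168.48 + 4×207.36) = 874.8 kN.
Tension rupture (net): A_n = (209 − 2×32)×8 = 1160 mm² (U = 1.0, A_e = A_n). φR_n = 0.75 × 450 × 1160 = 391.5 kN.
Block shear: shear path 2×[54+2×78] = 2×210 mm, A_gv = 3360, A_nv = 2×(210 − 2.5×32)×8 = 2080 mm²; tension across gage: (79 − 1×32)×8 = 376 mm². R_n = min(0.6×450×2080, 0.6×350×3360) + 1.0×450×376 = min(561.6, 705.6) + 169.2 = 730.8 kN. φR_n = 0.75 × 730.8 = 548.1 kN.
Governing: min(958.5, 874.8, 391.5, 548.1) = 391.5 kN → net-section rupture.

391.5 kN (net-section rupture governs)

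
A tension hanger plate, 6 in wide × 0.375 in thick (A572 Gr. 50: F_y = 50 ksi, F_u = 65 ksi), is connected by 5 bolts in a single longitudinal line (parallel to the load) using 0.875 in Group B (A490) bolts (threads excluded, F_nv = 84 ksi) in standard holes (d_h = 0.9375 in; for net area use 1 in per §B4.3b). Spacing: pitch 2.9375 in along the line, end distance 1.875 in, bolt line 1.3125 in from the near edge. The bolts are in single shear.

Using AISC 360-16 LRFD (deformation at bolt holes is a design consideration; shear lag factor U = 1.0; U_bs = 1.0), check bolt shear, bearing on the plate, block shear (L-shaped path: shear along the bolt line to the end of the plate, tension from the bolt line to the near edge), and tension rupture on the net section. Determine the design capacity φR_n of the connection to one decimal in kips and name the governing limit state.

91.4 kips (net-section rupture governs)

Bolt shear: A_b = π(0.875)²/4 = 0.60132 in². φR_n = 0.75 × 84 × 0.60132 × 5 × 1 = 189.4 kips.
Bearing (0.375 in plate, F_u = 65 ksi): end bolts L_c = 1.875 − 0.9375/2 = 1.40625, R_n = min(1.2×1.40625×0.375×65, 2.4×0.875×0.375×65) = 41.133 kips/bolt; interior L_c = 2.9375 − 0.9375 = 2, R_n = 51.188 kips/bolt. φR_n = 0.75 × (1×41.133 + 4×51.188) = 184.4 kips.
Block shear: shear path 1×[1.875+4×2.9375] = 1×13.625 in, A_gv = 5.1094, A_nv = 1×(13.625 − 4.5×1)×0.375 = 3.4219 in²; tension to near edge: (1.3125 − 0.5×1)×0.375 = 0.30469 in². R_n = min(0.6×65×3.4219, 0.6×50×5.1094) + 1.0×65×0.30469 = min(133.45, 153.28) + 19.805 = 153.26 kips. φR_n = 0.75 × 153.26 = 114.9 kips.
Tension rupture (net): A_n = (6 − 1×1)×0.375 = 1.875 in² (U = 1.0, A_e = A_n). φR_n = 0.75 × 65 × 1.875 = 91.4 kips.
Governing: min(189.4, 184.4, 114.9, 91.4) = 91.4 kips → net-section rupture.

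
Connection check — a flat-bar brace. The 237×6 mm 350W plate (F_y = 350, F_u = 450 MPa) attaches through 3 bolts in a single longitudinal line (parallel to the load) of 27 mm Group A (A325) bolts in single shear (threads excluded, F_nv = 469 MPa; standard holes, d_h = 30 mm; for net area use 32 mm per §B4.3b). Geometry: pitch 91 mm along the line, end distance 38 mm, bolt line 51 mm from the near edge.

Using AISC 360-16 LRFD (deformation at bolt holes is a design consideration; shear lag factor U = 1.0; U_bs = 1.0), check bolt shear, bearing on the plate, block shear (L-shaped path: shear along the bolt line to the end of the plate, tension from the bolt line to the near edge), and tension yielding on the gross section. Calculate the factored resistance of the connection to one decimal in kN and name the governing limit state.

241.0 kN (block shear governs)

Bolt shear: A_b = π(27)²/4 = 572.56 mm². φR_n = 0.75 × 469 × 572.56 × 3 × 1 = 604.2 kN.
Bearing (6 mm plate, F_u = 450 MPa): end bolts L_c = 38 − 30/2 = 23, R_n = min(1.2×23×6×450, 2.4×27×6×450) = 74.52 kN/bolt; interior L_c = 91 − 30 = 61, R_n = 174.96 kN/bolt. φR_n = 0.75 × (1×74.52 + 2×174.96) = 318.3 kN.
Block shear: shear path 1×[38+2×91] = 1×220 mm, A_gv = 1320, A_nv = 1×(220 − 2.5×32)×6 = 840 mm²; tension to near edge: (51 − 0.5×32)×6 = 210 mm². R_n = min(0.6×450×840, 0.6×350×1320) + 1.0×450×210 = min(226.8, 277.2) + 94.5 = 321.3 kN. φR_n = 0.75 × 321.3 = 241.0 kN.
Tension yield (gross): A_g = 237×6 = 1422 mm². φR_n = 0.90 × 350 × 1422 = 447.9 kN.
Governing: min(604.2, 318.3, 241.0, 447.9) = 241.0 kN → block shear.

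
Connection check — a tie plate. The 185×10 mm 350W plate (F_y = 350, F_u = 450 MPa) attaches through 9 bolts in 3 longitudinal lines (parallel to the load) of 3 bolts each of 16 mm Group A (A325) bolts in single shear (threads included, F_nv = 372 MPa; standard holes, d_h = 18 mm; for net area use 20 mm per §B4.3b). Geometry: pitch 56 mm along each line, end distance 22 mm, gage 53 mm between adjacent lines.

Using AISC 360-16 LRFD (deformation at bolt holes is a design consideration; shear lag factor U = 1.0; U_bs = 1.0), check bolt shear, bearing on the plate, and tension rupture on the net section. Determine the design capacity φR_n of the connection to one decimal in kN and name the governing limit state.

Bolt shear: A_b = π(16)²/4 = 201.06 mm². φR_n = 0.75 × 372 × 201.06 × 9 × 1 = 504.9 kN.
Bearing (10 mm plate, F_u = 450 MPa): end bolts L_c = 22 − 18/2 = 13, R_n = min(1.2×13×10×450, 2.4×16×10×450) = 70.2 kN/bolt; interior L_c = 56 − 18 = 38, R_n = 172.8 kN/bolt. φR_n = 0.75 × (3×70.2 + 6×172.8) = 935.6 kN.
Tension rupture (net): A_n = (185 − 3×20)×10 = 1250 mm² (U = 1.0, A_e = A_n). φR_n = 0.75 × 450 × 1250 = 421.9 kN.
Governing: min(504.9, 935.6, 421.9) = 421.9 kN → net-section rupture.

421.9 kN (net-section rupture governs)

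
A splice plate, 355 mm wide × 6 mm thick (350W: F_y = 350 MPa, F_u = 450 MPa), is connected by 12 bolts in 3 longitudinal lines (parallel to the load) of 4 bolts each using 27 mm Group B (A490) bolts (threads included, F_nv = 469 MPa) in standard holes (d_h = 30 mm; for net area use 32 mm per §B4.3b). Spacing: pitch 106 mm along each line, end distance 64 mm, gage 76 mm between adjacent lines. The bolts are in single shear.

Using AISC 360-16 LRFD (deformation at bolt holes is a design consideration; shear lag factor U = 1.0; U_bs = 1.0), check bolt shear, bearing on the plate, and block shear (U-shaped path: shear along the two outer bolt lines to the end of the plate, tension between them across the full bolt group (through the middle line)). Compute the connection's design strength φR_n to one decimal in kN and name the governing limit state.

834.3 kN (block shear governs)

Bolt shear: A_b = π(27)²/4 = 572.56 mm². φR_n = 0.75 × 469 × 572.56 × 12 × 1 = 2416.8 kN.
Bearing (6 mm plate, F_u = 450 MPa): end bolts L_c = 64 − 30/2 = 49, R_n = min(1.2×49×6×450, 2.4×27×6×450) = 158.76 kN/bolt; interior L_c = 106 − 30 = 76, R_n = 174.96 kN/bolt. φR_n = 0.75 × (3×158.76 + 9×174.96) = 1538.2 kN.
Block shear: shear path 2×[64+3×106] = 2×382 mm, A_gv = 4584, A_nv = 2×(382 − 3.5×32)×6 = 3240 mm²; tension across gage: (152 − 2×32)×6 = 528 mm². R_n = min(0.6×450×3240, 0.6×350×4584) + 1.0×450×528 = min(874.8, 962.64) + 237.6 = 1112.4 kN. φR_n = 0.75 × 1112.4 = 834.3 kN.
Governing: min(2416.8, 1538.2, 834.3) = 834.3 kN → block shear.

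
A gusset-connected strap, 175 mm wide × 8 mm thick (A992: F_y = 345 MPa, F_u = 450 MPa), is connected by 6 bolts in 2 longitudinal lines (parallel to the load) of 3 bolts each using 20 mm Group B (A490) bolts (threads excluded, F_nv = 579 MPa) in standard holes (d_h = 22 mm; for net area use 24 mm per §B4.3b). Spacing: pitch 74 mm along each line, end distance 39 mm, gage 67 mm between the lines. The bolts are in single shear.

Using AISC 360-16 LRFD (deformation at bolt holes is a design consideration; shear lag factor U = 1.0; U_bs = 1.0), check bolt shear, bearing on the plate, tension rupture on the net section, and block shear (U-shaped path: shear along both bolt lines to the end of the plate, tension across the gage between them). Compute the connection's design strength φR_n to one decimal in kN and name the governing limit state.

342.9 kN (net-section rupture governs)

Bolt shear: A_b = π(20)²/4 = 314.16 mm². φR_n = 0.75 × 579 × 314.16 × 6 × 1 = 818.5 kN.
Bearing (8 mm plate, F_u = 450 MPa): end bolts L_c = 39 − 22/2 = 28, R_n = min(1.2×28×8×450, 2.4×20×8×450) = 120.96 kN/bolt; interior L_c = 74 − 22 = 52, R_n = 172.8 kN/bolt. φR_n = 0.75 × (2×120.96 + 4×172.8) = 699.8 kN.
Tension rupture (net): A_n = (175 − 2×24)×8 = 1016 mm² (U = 1.0, A_e = A_n). φR_n = 0.75 × 450 × 1016 = 342.9 kN.
Block shear: shear path 2×[39+2×74] = 2×187 mm, A_gv = 2992, A_nv = 2×(187 − 2.5×24)×8 = 2032 mm²; tension across gage: (67 − 1×24)×8 = 344 mm². R_n = min(0.6×450×2032, 0.6×345×2992) + 1.0×450×344 = min(548.64, 619.34) + 154.8 = 703.44 kN. φR_n = 0.75 × 703.44 = 527.6 kN.
Governing: min(818.5, 699.8, 342.9, 527.6) = 342.9 kN → net-section rupture.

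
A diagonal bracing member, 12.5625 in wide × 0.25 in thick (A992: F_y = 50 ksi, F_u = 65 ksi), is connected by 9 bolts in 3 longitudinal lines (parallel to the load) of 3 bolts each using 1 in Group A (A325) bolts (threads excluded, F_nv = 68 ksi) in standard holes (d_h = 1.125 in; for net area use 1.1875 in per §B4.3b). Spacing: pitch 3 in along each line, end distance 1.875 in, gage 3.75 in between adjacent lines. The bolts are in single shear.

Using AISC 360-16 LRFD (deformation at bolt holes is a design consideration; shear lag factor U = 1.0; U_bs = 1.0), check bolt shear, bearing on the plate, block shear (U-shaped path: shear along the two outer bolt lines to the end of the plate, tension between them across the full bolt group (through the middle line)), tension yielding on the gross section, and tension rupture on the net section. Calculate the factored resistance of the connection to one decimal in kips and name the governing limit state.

109.7 kips (net-section rupture governs)

Bolt shear: A_b = π(1)²/4 = 0.7854 in². φR_n = 0.75 × 68 × 0.7854 × 9 × 1 = 360.5 kips.
Bearing (0.25 in plate, F_u = 65 ksi): end bolts L_c = 1.875 − 1.125/2 = 1.3125, R_n = min(1.2×1.3125×0.25×65, 2.4×1×0.25×65) = 25.594 kips/bolt; interior L_c = 3 − 1.125 = 1.875, R_n = 36.563 kips/bolt. φR_n = 0.75 × (3×25.594 + 6×36.563) = 222.1 kips.
Block shear: shear path 2×[1.875+2×3] = 2×7.875 in, A_gv = 3.9375, A_nv = 2×(7.875 − 2.5×1.1875)×0.25 = 2.4531 in²; tension across gage: (7.5 − 2×1.1875)×0.25 = 1.2813 in². R_n = min(0.6×65×2.4531, 0.6×50×3.9375) + 1.0×65×1.2813 = min(95.671, 118.13) + 83.285 = 178.96 kips. φR_n = 0.75 × 178.96 = 134.2 kips.
Tension yield (gross): A_g = 12.5625×0.25 = 3.1406 in². φR_n = 0.90 × 50 × 3.1406 = 141.3 kips.
Tension rupture (net): A_n = (12.5625 − 3×1.1875)×0.25 = 2.25 in² (U = 1.0, A_e = A_n). φR_n = 0.75 × 65 × 2.25 = 109.7 kips.
Governing: min(360.5, 222.1, 134.2, 141.3, 109.7) = 109.7 kips → net-section rupture.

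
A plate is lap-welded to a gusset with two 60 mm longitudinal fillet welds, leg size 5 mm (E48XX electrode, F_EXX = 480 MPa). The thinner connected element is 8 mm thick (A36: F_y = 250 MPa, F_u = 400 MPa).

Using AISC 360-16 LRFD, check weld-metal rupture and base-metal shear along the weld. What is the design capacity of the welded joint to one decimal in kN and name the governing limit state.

Weld metal: throat = 0.707×5 = 3.535 mm, L = 2×60 = 120 mm. φR_n = 0.75 × 0.6 × 480 × 3.535 × 120 = 91.6 kN.
Base metal shear (8 mm plate): yield φR_n = 1.0×0.6×250×8×120 = 144.0 kN; rupture φR_n = 0.75×0.6×400×8×120 = 172.8 kN; take 144.0 kN (yield).
Governing: min(91.6, 144.0) = 91.6 kN → weld metal.

91.6 kN (weld metal governs)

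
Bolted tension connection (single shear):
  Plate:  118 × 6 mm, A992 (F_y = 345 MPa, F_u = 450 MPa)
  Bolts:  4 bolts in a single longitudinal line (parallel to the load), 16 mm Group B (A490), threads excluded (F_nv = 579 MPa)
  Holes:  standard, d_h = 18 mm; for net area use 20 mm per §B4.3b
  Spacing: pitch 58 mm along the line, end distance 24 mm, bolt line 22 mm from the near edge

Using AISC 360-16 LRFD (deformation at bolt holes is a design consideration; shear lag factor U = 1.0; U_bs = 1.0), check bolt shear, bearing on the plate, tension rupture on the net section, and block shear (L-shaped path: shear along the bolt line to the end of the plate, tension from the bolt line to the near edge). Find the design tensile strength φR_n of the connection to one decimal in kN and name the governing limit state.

Bolt shear: A_b = π(16)²/4 = 201.06 mm². φR_n = 0.75 × 579 × 201.06 × 4 × 1 = 349.2 kN.
Bearing (6 mm plate, F_u = 450 MPa): end bolts L_c = 24 − 18/2 = 15, R_n = min(1.2×15×6×450, 2.4×16×6×450) = 48.6 kN/bolt; interior L_c = 58 − 18 = 40, R_n = 103.68 kN/bolt. φR_n = 0.75 × (1×48.6 + 3×103.68) = 269.7 kN.
Tension rupture (net): A_n = (118 − 1×20)×6 = 588 mm² (U = 1.0, A_e = A_n). φR_n = 0.75 × 450 × 588 = 198.5 kN.
Block shear: shear path 1×[24+3×58] = 1×198 mm, A_gv = 1188, A_nv = 1×(198 − 3.5×20)×6 = 768 mm²; tension to near edge: (22 − 0.5×20)×6 = 72 mm². R_n = min(0.6×450×768, 0.6×345×1188) + 1.0×450×72 = min(207.36, 245.92) + 32.4 = 239.76 kN. φR_n = 0.75 × 239.76 = 179.8 kN.
Governing: min(349.2, 269.7, 198.5, 179.8) = 179.8 kN → block shear.

179.8 kN (block shear governs)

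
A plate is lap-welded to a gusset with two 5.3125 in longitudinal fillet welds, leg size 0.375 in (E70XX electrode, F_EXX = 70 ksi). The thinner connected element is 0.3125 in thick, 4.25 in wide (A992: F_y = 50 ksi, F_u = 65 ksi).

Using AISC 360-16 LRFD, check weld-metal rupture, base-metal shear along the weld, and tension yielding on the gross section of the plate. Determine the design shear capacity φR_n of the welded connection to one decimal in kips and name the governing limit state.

Weld metal: throat = 0.707×0.375 = 0.26513 in, L = 2×5.3125 = 10.625 in. φR_n = 0.75 × 0.6 × 70 × 0.26513 × 10.625 = 88.7 kips.
Base metal shear (0.3125 in plate): yield φR_n = 1.0×0.6×50×0.3125×10.625 = 99.6 kips; rupture φR_n = 0.75×0.6×65×0.3125×10.625 = 97.1 kips; take 97.1 kips (rupture).
Tension yield (gross): A_g = 4.25×0.3125 = 1.3281 in². φR_n = 0.90 × 50 × 1.3281 = 59.8 kips.
Governing: min(88.7, 97.1, 59.8) = 59.8 kips → gross-section yield.

59.8 kips (gross-section yield governs)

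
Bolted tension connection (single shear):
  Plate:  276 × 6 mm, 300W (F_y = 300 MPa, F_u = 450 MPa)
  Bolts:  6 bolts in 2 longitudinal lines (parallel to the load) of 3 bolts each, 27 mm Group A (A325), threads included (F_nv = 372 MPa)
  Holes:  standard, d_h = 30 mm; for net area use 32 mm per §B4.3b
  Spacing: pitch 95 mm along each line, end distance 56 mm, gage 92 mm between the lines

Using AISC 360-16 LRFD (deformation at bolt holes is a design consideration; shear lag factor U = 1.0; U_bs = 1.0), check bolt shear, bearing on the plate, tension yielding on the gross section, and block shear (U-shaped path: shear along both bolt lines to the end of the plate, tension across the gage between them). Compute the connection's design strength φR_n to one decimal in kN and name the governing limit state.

447.1 kN (gross-section yield governs)

Bolt shear: A_b = π(27)²/4 = 572.56 mm². φR_n = 0.75 × 372 × 572.56 × 6 × 1 = 958.5 kN.
Bearing (6 mm plate, F_u = 450 MPa): end bolts L_c = 56 − 30/2 = 41, R_n = min(1.2×41×6×450, 2.4×27×6×450) = 132.84 kN/bolt; interior L_c = 95 − 30 = 65, R_n = 174.96 kN/bolt. φR_n = 0.75 × (2×132.84 + 4×174.96) = 724.1 kN.
Tension yield (gross): A_g = 276×6 = 1656 mm². φR_n = 0.90 × 300 × 1656 = 447.1 kN.
Block shear: shear path 2×[56+2×95] = 2×246 mm, A_gv = 2952, A_nv = 2×(246 − 2.5×32)×6 = 1992 mm²; tension across gage: (92 − 1×32)×6 = 360 mm². R_n = min(0.6×450×1992, 0.6×300×2952) + 1.0×450×360 = min(537.84, 531.36) + 162 = 693.36 kN. φR_n = 0.75 × 693.36 = 520.0 kN.
Governing: min(958.5, 724.1, 447.1, 520.0) = 447.1 kN → gross-section yield.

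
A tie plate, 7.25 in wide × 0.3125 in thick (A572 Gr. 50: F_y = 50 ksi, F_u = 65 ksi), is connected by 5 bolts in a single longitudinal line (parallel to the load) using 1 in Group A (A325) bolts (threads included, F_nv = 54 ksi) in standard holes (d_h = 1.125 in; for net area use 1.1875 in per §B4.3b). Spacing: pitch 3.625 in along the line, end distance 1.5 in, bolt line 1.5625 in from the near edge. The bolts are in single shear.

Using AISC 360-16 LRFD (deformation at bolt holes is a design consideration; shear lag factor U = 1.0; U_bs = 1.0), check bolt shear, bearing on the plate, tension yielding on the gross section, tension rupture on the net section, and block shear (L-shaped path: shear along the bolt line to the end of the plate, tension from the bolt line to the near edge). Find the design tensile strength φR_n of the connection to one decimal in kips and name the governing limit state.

Bolt shear: A_b = π(1)²/4 = 0.7854 in². φR_n = 0.75 × 54 × 0.7854 × 5 × 1 = 159.0 kips.
Bearing (0.3125 in plate, F_u = 65 ksi): end bolts L_c = 1.5 − 1.125/2 = 0.9375, R_n = min(1.2×0.9375×0.3125×65, 2.4×1×0.3125×65) = 22.852 kips/bolt; interior L_c = 3.625 − 1.125 = 2.5, R_n = 48.75 kips/bolt. φR_n = 0.75 × (1×22.852 + 4×48.75) = 163.4 kips.
Tension yield (gross): A_g = 7.25×0.3125 = 2.2656 in². φR_n = 0.90 × 50 × 2.2656 = 102.0 kips.
Tension rupture (net): A_n = (7.25 − 1×1.1875)×0.3125 = 1.8945 in² (U = 1.0, A_e = A_n). φR_n = 0.75 × 65 × 1.8945 = 92.4 kips.
Block shear: shear path 1×[1.5+4×3.625] = 1×16 in, A_gv = 5, A_nv = 1×(16 − 4.5×1.1875)×0.3125 = 3.3301 in²; tension to near edge: (1.5625 − 0.5×1.1875)×0.3125 = 0.30273 in². R_n = min(0.6×65×3.3301, 0.6×50×5) + 1.0×65×0.30273 = min(129.87, 150) + 19.677 = 149.55 kips. φR_n = 0.75 × 149.55 = 112.2 kips.
Governing: min(159.0, 163.4, 102.0, 92.4, 112.2) = 92.4 kips → net-section rupture.

92.4 kips (net-section rupture governs)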